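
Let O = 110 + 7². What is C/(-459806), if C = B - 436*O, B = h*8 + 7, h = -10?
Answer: 69397/459806 ≈ 0.15093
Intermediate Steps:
B = -73 (B = -10*8 + 7 = -80 + 7 = -73)
O = 159 (O = 110 + 49 = 159)
C = -69397 (C = -73 - 436*159 = -73 - 69324 = -69397)
C/(-459806) = -69397/(-459806) = -69397*(-1/459806) = 69397/459806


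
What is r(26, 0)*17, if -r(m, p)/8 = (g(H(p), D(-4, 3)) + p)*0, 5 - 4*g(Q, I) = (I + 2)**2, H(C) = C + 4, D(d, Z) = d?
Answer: 0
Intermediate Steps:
H(C) = 4 + C
g(Q, I) = 5/4 - (2 + I)**2/4 (g(Q, I) = 5/4 - (I + 2)**2/4 = 5/4 - (2 + I)**2/4)
r(m, p) = 0 (r(m, p) = -8*((5/4 - (2 - 4)**2/4) + p)*0 = -8*((5/4 - 1/4*(-2)**2) + p)*0 = -8*((5/4 - 1/4*4) + p)*0 = -8*((5/4 - 1) + p)*0 = -8*(1/4 + p)*0 = -8*0 = 0)
r(26, 0)*17 = 0*17 = 0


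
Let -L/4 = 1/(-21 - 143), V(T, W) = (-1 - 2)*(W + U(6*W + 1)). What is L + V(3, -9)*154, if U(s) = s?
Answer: 1174405/41 ≈ 28644.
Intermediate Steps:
V(T, W) = -3 - 21*W (V(T, W) = (-1 - 2)*(W + (6*W + 1)) = -3*(W + (1 + 6*W)) = -3*(1 + 7*W) = -3 - 21*W)
L = 1/41 (L = -4/(-21 - 143) = -4/(-164) = -4*(-1/164) = 1/41 ≈ 0.024390)
L + V(3, -9)*154 = 1/41 + (-3 - 21*(-9))*154 = 1/41 + (-3 + 189)*154 = 1/41 + 186*154 = 1/41 + 28644 = 1174405/41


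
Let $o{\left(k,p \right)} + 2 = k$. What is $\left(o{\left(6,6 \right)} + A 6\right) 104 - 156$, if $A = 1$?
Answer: $884$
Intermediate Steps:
$o{\left(k,p \right)} = -2 + k$
$\left(o{\left(6,6 \right)} + A 6\right) 104 - 156 = \left(\left(-2 + 6\right) + 1 \cdot 6\right) 104 - 156 = \left(4 + 6\right) 104 - 156 = 10 \cdot 104 - 156 = 1040 - 156 = 884$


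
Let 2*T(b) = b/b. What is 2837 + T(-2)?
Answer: 5675/2 ≈ 2837.5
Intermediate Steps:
T(b) = 1/2 (T(b) = (b/b)/2 = (1/2)*1 = 1/2)
2837 + T(-2) = 2837 + 1/2 = 5675/2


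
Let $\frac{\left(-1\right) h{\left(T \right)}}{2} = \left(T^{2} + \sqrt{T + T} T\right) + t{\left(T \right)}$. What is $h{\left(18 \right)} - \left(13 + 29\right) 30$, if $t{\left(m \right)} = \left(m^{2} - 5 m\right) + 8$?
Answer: $-2608$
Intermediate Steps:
$t{\left(m \right)} = 8 + m^{2} - 5 m$
$h{\left(T \right)} = -16 - 4 T^{2} + 10 T - 2 \sqrt{2} T^{\frac{3}{2}}$ ($h{\left(T \right)} = - 2 \left(\left(T^{2} + \sqrt{T + T} T\right) + \left(8 + T^{2} - 5 T\right)\right) = - 2 \left(\left(T^{2} + \sqrt{2 T} T\right) + \left(8 + T^{2} - 5 T\right)\right) = - 2 \left(\left(T^{2} + \sqrt{2} \sqrt{T} T\right) + \left(8 + T^{2} - 5 T\right)\right) = - 2 \left(\left(T^{2} + \sqrt{2} T^{\frac{3}{2}}\right) + \left(8 + T^{2} - 5 T\right)\right) = - 2 \left(8 - 5 T + 2 T^{2} + \sqrt{2} T^{\frac{3}{2}}\right) = -16 - 4 T^{2} + 10 T - 2 \sqrt{2} T^{\frac{3}{2}}$)
$h{\left(18 \right)} - \left(13 + 29\right) 30 = \left(-16 - 4 \cdot 18^{2} + 10 \cdot 18 - 2 \sqrt{2} \cdot 18^{\frac{3}{2}}\right) - \left(13 + 29\right) 30 = \left(-16 - 1296 + 180 - 2 \sqrt{2} \cdot 54 \sqrt{2}\right) - 42 \cdot 30 = \left(-16 - 1296 + 180 - 216\right) - 1260 = -1348 - 1260 = -2608$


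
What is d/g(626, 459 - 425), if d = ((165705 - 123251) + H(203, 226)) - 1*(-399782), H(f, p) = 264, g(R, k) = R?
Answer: 221250/313 ≈ 706.87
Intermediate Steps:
d = 442500 (d = ((165705 - 123251) + 264) - 1*(-399782) = (42454 + 264) + 399782 = 42718 + 399782 = 442500)
d/g(626, 459 - 425) = 442500/626 = 442500*(1/626) = 221250/313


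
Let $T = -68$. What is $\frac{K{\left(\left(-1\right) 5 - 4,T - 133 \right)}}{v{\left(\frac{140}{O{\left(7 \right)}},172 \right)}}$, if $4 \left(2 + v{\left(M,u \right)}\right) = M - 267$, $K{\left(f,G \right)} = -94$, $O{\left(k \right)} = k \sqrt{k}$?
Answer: $\frac{28952}{21159} + \frac{1504 \sqrt{7}}{105795} \approx 1.4059$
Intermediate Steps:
$O{\left(k \right)} = k^{\frac{3}{2}}$
$v{\left(M,u \right)} = - \frac{275}{4} + \frac{M}{4}$ ($v{\left(M,u \right)} = -2 + \frac{M - 267}{4} = -2 + \frac{-267 + M}{4} = -2 + \left(- \frac{267}{4} + \frac{M}{4}\right) = - \frac{275}{4} + \frac{M}{4}$)
$\frac{K{\left(\left(-1\right) 5 - 4,T - 133 \right)}}{v{\left(\frac{140}{O{\left(7 \right)}},172 \right)}} = - \frac{94}{- \frac{275}{4} + \frac{140 \frac{1}{7^{\frac{3}{2}}}}{4}} = - \frac{94}{- \frac{275}{4} + \frac{140 \frac{1}{7 \sqrt{7}}}{4}} = - \frac{94}{- \frac{275}{4} + \frac{140 \frac{\sqrt{7}}{49}}{4}} = - \frac{94}{- \frac{275}{4} + \frac{\frac{20}{7} \sqrt{7}}{4}} = - \frac{94}{- \frac{275}{4} + \frac{5 \sqrt{7}}{7}}$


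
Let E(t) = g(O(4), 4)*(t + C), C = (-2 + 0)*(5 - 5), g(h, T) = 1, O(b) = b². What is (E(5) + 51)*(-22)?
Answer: -1232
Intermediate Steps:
C = 0 (C = -2*0 = 0)
E(t) = t (E(t) = 1*(t + 0) = 1*t = t)
(E(5) + 51)*(-22) = (5 + 51)*(-22) = 56*(-22) = -1232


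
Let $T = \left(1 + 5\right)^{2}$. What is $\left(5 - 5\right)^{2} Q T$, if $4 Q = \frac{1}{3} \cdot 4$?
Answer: $0$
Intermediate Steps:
$Q = \frac{1}{3}$ ($Q = \frac{\frac{1}{3} \cdot 4}{4} = \frac{1}{4} \cdot \frac{4}{3} = \frac{1}{3} \approx 0.33333$)
$T = 36$ ($T = 6^{2} = 36$)
$\left(5 - 5\right)^{2} Q T = \left(5 - 5\right)^{2} \cdot \frac{1}{3} \cdot 36 = 0^{2} \cdot \frac{1}{3} \cdot 36 = 0 \cdot \frac{1}{3} \cdot 36 = 0 \cdot 36 = 0$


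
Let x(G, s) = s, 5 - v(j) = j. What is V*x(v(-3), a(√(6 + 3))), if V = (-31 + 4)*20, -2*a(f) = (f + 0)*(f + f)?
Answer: 4860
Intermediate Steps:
a(f) = -f² (a(f) = -(f + 0)*(f + f)/2 = -f*2*f/2 = -f²)
v(j) = 5 - j
V = -540 (V = -27*20 = -540)
V*x(v(-3), a(√(6 + 3))) = -(-540)*(√(6 + 3))² = -(-540)*(√9)² = -(-540)*3² = -(-540)*9 = -540*(-9) = 4860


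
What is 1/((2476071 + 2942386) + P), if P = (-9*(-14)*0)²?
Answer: 1/5418457 ≈ 1.8455e-7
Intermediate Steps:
P = 0 (P = (126*0)² = 0² = 0)
1/((2476071 + 2942386) + P) = 1/((2476071 + 2942386) + 0) = 1/(5418457 + 0) = 1/5418457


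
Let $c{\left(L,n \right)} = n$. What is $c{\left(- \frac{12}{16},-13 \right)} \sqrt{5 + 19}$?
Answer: $- 26 \sqrt{6} \approx -63.687$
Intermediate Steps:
$c{\left(- \frac{12}{16},-13 \right)} \sqrt{5 + 19} = - 13 \sqrt{5 + 19} = - 13 \sqrt{24} = - 13 \cdot 2 \sqrt{6} = - 26 \sqrt{6}$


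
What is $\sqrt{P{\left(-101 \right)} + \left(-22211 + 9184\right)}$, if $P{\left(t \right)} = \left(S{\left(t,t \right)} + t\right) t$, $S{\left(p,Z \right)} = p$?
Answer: $5 \sqrt{295} \approx 85.878$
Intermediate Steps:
$P{\left(t \right)} = 2 t^{2}$ ($P{\left(t \right)} = \left(t + t\right) t = 2 t t = 2 t^{2}$)
$\sqrt{P{\left(-101 \right)} + \left(-22211 + 9184\right)} = \sqrt{2 \left(-101\right)^{2} + \left(-22211 + 9184\right)} = \sqrt{2 \cdot 10201 - 13027} = \sqrt{20402 - 13027} = \sqrt{7375} = 5 \sqrt{295}$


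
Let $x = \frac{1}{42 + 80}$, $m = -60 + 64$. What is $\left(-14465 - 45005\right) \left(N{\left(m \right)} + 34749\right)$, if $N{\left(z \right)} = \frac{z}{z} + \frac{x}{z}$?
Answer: $- \frac{504246159735}{244} \approx -2.0666 \cdot 10^{9}$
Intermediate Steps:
$m = 4$
$x = \frac{1}{122} \approx 0.0081967$
$N{\left(z \right)} = 1 + \frac{1}{122 z}$ ($N{\left(z \right)} = \frac{z}{z} + \frac{1}{122 z} = 1 + \frac{1}{122 z}$)
$\left(-14465 - 45005\right) \left(N{\left(m \right)} + 34749\right) = \left(-14465 - 45005\right) \left(\frac{\frac{1}{122} + 4}{4} + 34749\right) = - 59470 \left(\frac{1}{4} \cdot \frac{489}{122} + 34749\right) = - 59470 \left(\frac{489}{488} + 34749\right) = \left(-59470\right) \frac{16958001}{488} = - \frac{504246159735}{244}$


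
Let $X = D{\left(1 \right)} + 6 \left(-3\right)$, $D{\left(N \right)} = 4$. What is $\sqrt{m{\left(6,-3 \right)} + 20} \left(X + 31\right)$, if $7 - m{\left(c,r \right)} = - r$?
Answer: $34 \sqrt{6} \approx 83.283$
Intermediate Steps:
$m{\left(c,r \right)} = 7 + r$ ($m{\left(c,r \right)} = 7 - - r = 7 + r$)
$X = -14$ ($X = 4 + 6 \left(-3\right) = 4 - 18 = -14$)
$\sqrt{m{\left(6,-3 \right)} + 20} \left(X + 31\right) = \sqrt{\left(7 - 3\right) + 20} \left(-14 + 31\right) = \sqrt{4 + 20} \cdot 17 = \sqrt{24} \cdot 17 = 2 \sqrt{6} \cdot 17 = 34 \sqrt{6}$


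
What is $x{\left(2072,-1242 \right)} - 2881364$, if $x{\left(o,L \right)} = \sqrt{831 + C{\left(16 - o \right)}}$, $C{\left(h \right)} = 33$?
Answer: $-2881364 + 12 \sqrt{6} \approx -2.8813 \cdot 10^{6}$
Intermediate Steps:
$x{\left(o,L \right)} = 12 \sqrt{6}$ ($x{\left(o,L \right)} = \sqrt{831 + 33} = \sqrt{864} = 12 \sqrt{6}$)
$x{\left(2072,-1242 \right)} - 2881364 = 12 \sqrt{6} - 2881364 = -2881364 + 12 \sqrt{6}$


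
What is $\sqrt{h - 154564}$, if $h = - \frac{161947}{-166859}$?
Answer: $\frac{i \sqrt{35564730657491}}{15169} \approx 393.15 i$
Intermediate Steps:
$h = \frac{161947}{166859}$ ($h = \left(-161947\right) \left(- \frac{1}{166859}\right) = \frac{161947}{166859} \approx 0.97056$)
$\sqrt{h - 154564} = \sqrt{\frac{161947}{166859} - 154564} = \sqrt{- \frac{25790232529}{166859}} = \frac{i \sqrt{35564730657491}}{15169}$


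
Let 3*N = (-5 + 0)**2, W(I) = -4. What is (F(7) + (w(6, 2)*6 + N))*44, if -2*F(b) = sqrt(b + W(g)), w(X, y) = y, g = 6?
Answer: 2684/3 - 22*sqrt(3) ≈ 856.56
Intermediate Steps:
N = 25/3 (N = (-5 + 0)**2/3 = (1/3)*(-5)**2 = (1/3)*25 = 25/3 ≈ 8.3333)
F(b) = -sqrt(-4 + b)/2 (F(b) = -sqrt(b - 4)/2 = -sqrt(-4 + b)/2)
(F(7) + (w(6, 2)*6 + N))*44 = (-sqrt(-4 + 7)/2 + (2*6 + 25/3))*44 = (-sqrt(3)/2 + (12 + 25/3))*44 = (-sqrt(3)/2 + 61/3)*44 = (61/3 - sqrt(3)/2)*44 = 2684/3 - 22*sqrt(3)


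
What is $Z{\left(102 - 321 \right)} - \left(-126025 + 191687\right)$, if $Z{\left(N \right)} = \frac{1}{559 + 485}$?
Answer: $- \frac{68551127}{1044} \approx -65662.0$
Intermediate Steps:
$Z{\left(N \right)} = \frac{1}{1044}$
$Z{\left(102 - 321 \right)} - \left(-126025 + 191687\right) = \frac{1}{1044} - \left(-126025 + 191687\right) = \frac{1}{1044} - 65662 = - \frac{68551127}{1044}$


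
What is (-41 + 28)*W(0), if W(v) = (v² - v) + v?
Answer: 0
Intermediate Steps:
W(v) = v²
(-41 + 28)*W(0) = (-41 + 28)*0² = -13*0 = 0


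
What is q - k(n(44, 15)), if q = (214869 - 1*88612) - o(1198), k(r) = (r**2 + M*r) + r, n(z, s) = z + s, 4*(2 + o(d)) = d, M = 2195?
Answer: -14171/2 ≈ -7085.5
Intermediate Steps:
o(d) = -2 + d/4
n(z, s) = s + z
k(r) = r**2 + 2196*r (k(r) = (r**2 + 2195*r) + r = r**2 + 2196*r)
q = 251919/2 (q = (214869 - 1*88612) - (-2 + (1/4)*1198) = (214869 - 88612) - (-2 + 599/2) = 126257 - 1*595/2 = 126257 - 595/2 = 251919/2 ≈ 1.2596e+5)
q - k(n(44, 15)) = 251919/2 - (15 + 44)*(2196 + (15 + 44)) = 251919/2 - 59*(2196 + 59) = 251919/2 - 59*2255 = 251919/2 - 1*133045 = 251919/2 - 133045 = -14171/2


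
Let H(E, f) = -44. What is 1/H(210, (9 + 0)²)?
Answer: -1/44 ≈ -0.022727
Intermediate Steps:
1/H(210, (9 + 0)²) = 1/(-44) = -1/44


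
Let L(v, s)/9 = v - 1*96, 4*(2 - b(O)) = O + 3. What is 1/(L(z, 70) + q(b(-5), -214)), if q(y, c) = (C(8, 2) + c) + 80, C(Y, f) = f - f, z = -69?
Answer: -1/1619 ≈ -0.00061767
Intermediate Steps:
C(Y, f) = 0
b(O) = 5/4 - O/4 (b(O) = 2 - (O + 3)/4 = 2 - (3 + O)/4 = 2 + (-3/4 - O/4) = 5/4 - O/4)
q(y, c) = 80 + c (q(y, c) = (0 + c) + 80 = c + 80 = 80 + c)
L(v, s) = -864 + 9*v (L(v, s) = 9*(v - 1*96) = 9*(v - 96) = 9*(-96 + v) = -864 + 9*v)
1/(L(z, 70) + q(b(-5), -214)) = 1/((-864 + 9*(-69)) + (80 - 214)) = 1/((-864 - 621) - 134) = 1/(-1485 - 134) = 1/(-1619) = -1/1619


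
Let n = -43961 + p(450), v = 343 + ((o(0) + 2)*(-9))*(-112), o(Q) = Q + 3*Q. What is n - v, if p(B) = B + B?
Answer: -45420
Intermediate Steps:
p(B) = 2*B
o(Q) = 4*Q
v = 2359 (v = 343 + ((4*0 + 2)*(-9))*(-112) = 343 + ((0 + 2)*(-9))*(-112) = 343 + (2*(-9))*(-112) = 343 - 18*(-112) = 343 + 2016 = 2359)
n = -43061 (n = -43961 + 2*450 = -43961 + 900 = -43061)
n - v = -43061 - 1*2359 = -43061 - 2359 = -45420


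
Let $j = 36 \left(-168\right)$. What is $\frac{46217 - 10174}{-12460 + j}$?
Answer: $- \frac{5149}{2644} \approx -1.9474$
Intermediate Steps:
$j = -6048$
$\frac{46217 - 10174}{-12460 + j} = \frac{46217 - 10174}{-12460 - 6048} = \frac{46217 + \left(-23408 + 13234\right)}{-18508} = \left(46217 - 10174\right) \left(- \frac{1}{18508}\right) = 36043 \left(- \frac{1}{18508}\right) = - \frac{5149}{2644}$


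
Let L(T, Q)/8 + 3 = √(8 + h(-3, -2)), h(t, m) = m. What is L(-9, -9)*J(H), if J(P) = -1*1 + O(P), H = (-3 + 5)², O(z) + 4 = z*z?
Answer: -264 + 88*√6 ≈ -48.445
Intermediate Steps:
O(z) = -4 + z² (O(z) = -4 + z*z = -4 + z²)
L(T, Q) = -24 + 8*√6 (L(T, Q) = -24 + 8*√(8 - 2) = -24 + 8*√6)
H = 4 (H = 2² = 4)
J(P) = -5 + P² (J(P) = -1*1 + (-4 + P²) = -1 + (-4 + P²) = -5 + P²)
L(-9, -9)*J(H) = (-24 + 8*√6)*(-5 + 4²) = (-24 + 8*√6)*(-5 + 16) = (-24 + 8*√6)*11 = -264 + 88*√6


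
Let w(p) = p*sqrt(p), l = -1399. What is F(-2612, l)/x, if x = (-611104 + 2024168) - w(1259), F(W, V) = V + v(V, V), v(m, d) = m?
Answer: -3953753072/1994754251117 - 3522682*sqrt(1259)/1994754251117 ≈ -0.0020447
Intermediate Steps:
w(p) = p**(3/2)
F(W, V) = 2*V (F(W, V) = V + V = 2*V)
x = 1413064 - 1259*sqrt(1259) (x = (-611104 + 2024168) - 1259**(3/2) = 1413064 - 1259*sqrt(1259) ≈ 1.3684e+6)
F(-2612, l)/x = (2*(-1399))/(1413064 - 1259*sqrt(1259)) = -2798/(1413064 - 1259*sqrt(1259))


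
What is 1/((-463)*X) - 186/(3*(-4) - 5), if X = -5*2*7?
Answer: 6028277/550970 ≈ 10.941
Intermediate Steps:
X = -70 (X = -10*7 = -70)
1/((-463)*X) - 186/(3*(-4) - 5) = 1/(-463*(-70)) - 186/(3*(-4) - 5) = -1/463*(-1/70) - 186/(-12 - 5) = 1/32410 - 186/(-17) = 1/32410 - 186*(-1/17) = 1/32410 + 186/17 = 6028277/550970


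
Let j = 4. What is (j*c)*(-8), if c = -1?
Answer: 32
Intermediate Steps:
(j*c)*(-8) = (4*(-1))*(-8) = -4*(-8) = 32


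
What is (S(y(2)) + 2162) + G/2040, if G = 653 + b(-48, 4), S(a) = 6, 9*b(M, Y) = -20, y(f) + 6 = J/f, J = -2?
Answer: 39810337/18360 ≈ 2168.3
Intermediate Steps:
y(f) = -6 - 2/f
b(M, Y) = -20/9 (b(M, Y) = (⅑)*(-20) = -20/9)
G = 5857/9 (G = 653 - 20/9 = 5857/9 ≈ 650.78)
(S(y(2)) + 2162) + G/2040 = (6 + 2162) + (5857/9)/2040 = 2168 + (5857/9)*(1/2040) = 2168 + 5857/18360 = 39810337/18360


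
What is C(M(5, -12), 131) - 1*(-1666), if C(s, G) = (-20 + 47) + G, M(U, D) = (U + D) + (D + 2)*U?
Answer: 1824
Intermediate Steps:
M(U, D) = D + U + U*(2 + D) (M(U, D) = (D + U) + (2 + D)*U = (D + U) + U*(2 + D) = D + U + U*(2 + D))
C(s, G) = 27 + G
C(M(5, -12), 131) - 1*(-1666) = (27 + 131) - 1*(-1666) = 158 + 1666 = 1824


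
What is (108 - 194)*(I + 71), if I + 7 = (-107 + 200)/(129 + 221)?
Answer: -967199/175 ≈ -5526.9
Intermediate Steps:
I = -2357/350 (I = -7 + (-107 + 200)/(129 + 221) = -7 + 93/350 = -2357/350 ≈ -6.7343)
(108 - 194)*(I + 71) = (108 - 194)*(-2357/350 + 71) = -86*22493/350 = -967199/175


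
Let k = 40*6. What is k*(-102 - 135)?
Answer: -56880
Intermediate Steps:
k = 240
k*(-102 - 135) = 240*(-102 - 135) = 240*(-237) = -56880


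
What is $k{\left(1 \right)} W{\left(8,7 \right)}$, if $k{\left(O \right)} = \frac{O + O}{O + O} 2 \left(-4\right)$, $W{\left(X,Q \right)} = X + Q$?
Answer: $-120$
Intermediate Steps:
$W{\left(X,Q \right)} = Q + X$
$k{\left(O \right)} = -8$ ($k{\left(O \right)} = \frac{2 O}{2 O} 2 \left(-4\right) = 2 O \frac{1}{2 O} 2 \left(-4\right) = 1 \cdot 2 \left(-4\right) = 2 \left(-4\right) = -8$)
$k{\left(1 \right)} W{\left(8,7 \right)} = - 8 \left(7 + 8\right) = \left(-8\right) 15 = -120$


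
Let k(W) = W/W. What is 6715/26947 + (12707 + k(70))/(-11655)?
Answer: -29353239/34896365 ≈ -0.84115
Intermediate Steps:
k(W) = 1
6715/26947 + (12707 + k(70))/(-11655) = 6715/26947 + (12707 + 1)/(-11655) = 6715*(1/26947) + 12708*(-1/11655) = 6715/26947 - 1412/1295 = -29353239/34896365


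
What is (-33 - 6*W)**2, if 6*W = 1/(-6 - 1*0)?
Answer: 38809/36 ≈ 1078.0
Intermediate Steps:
W = -1/36 (W = 1/(6*(-6 - 1*0)) = 1/(6*(-6 + 0)) = (1/6)/(-6) = (1/6)*(-1/6) = -1/36 ≈ -0.027778)
(-33 - 6*W)**2 = (-33 - 6*(-1/36))**2 = (-33 + 1/6)**2 = (-197/6)**2 = 38809/36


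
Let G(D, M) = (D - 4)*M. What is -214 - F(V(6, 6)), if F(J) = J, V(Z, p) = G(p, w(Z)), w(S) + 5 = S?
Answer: -216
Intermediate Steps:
w(S) = -5 + S
G(D, M) = M*(-4 + D) (G(D, M) = (-4 + D)*M = M*(-4 + D))
V(Z, p) = (-5 + Z)*(-4 + p)
-214 - F(V(6, 6)) = -214 - (-5 + 6)*(-4 + 6) = -214 - 2 = -216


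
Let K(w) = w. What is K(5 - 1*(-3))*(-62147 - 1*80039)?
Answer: -1137488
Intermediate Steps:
K(5 - 1*(-3))*(-62147 - 1*80039) = (5 - 1*(-3))*(-62147 - 1*80039) = (5 + 3)*(-62147 - 80039) = 8*(-142186) = -1137488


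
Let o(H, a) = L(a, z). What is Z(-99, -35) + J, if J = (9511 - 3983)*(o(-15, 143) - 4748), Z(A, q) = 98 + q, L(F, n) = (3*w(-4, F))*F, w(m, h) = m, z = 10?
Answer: -35732929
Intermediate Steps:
L(F, n) = -12*F (L(F, n) = (3*(-4))*F = -12*F)
o(H, a) = -12*a
J = -35732992 (J = (9511 - 3983)*(-12*143 - 4748) = 5528*(-1716 - 4748) = 5528*(-6464) = -35732992)
Z(-99, -35) + J = (98 - 35) - 35732992 = 63 - 35732992 = -35732929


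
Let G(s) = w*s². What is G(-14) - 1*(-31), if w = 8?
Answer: 1599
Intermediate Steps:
G(s) = 8*s²
G(-14) - 1*(-31) = 8*(-14)² - 1*(-31) = 8*196 + 31 = 1568 + 31 = 1599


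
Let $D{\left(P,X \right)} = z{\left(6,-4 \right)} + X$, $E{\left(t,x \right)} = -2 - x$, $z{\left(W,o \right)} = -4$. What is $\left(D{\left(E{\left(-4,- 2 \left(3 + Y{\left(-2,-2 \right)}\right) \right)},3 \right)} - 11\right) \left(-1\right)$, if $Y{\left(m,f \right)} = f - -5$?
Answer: $12$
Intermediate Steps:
$Y{\left(m,f \right)} = 5 + f$ ($Y{\left(m,f \right)} = f + 5 = 5 + f$)
$D{\left(P,X \right)} = -4 + X$
$\left(D{\left(E{\left(-4,- 2 \left(3 + Y{\left(-2,-2 \right)}\right) \right)},3 \right)} - 11\right) \left(-1\right) = \left(\left(-4 + 3\right) - 11\right) \left(-1\right) = \left(-1 - 11\right) \left(-1\right) = \left(-12\right) \left(-1\right) = 12$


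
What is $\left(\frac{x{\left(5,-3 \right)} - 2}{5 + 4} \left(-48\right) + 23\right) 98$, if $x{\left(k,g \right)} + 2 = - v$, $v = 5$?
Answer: $6958$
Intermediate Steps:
$x{\left(k,g \right)} = -7$ ($x{\left(k,g \right)} = -2 - 5 = -7$)
$\left(\frac{x{\left(5,-3 \right)} - 2}{5 + 4} \left(-48\right) + 23\right) 98 = \left(\frac{-7 - 2}{5 + 4} \left(-48\right) + 23\right) 98 = \left(- \frac{9}{9} \left(-48\right) + 23\right) 98 = \left(\left(-9\right) \frac{1}{9} \left(-48\right) + 23\right) 98 = \left(\left(-1\right) \left(-48\right) + 23\right) 98 = \left(48 + 23\right) 98 = 71 \cdot 98 = 6958$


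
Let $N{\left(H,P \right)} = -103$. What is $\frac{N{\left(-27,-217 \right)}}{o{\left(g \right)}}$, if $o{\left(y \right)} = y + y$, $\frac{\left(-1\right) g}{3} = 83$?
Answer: $\frac{103}{498} \approx 0.20683$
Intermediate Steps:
$g = -249$ ($g = \left(-3\right) 83 = -249$)
$o{\left(y \right)} = 2 y$
$\frac{N{\left(-27,-217 \right)}}{o{\left(g \right)}} = - \frac{103}{2 \left(-249\right)} = - \frac{103}{-498} = \left(-103\right) \left(- \frac{1}{498}\right) = \frac{103}{498}$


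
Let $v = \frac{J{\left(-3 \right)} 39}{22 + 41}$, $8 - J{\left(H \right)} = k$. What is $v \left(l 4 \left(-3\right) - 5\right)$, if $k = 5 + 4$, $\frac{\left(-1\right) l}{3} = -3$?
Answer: $\frac{1469}{21} \approx 69.952$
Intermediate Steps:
$l = 9$ ($l = \left(-3\right) \left(-3\right) = 9$)
$k = 9$
$J{\left(H \right)} = -1$ ($J{\left(H \right)} = 8 - 9 = -1$)
$v = - \frac{13}{21}$ ($v = \frac{\left(-1\right) 39}{22 + 41} = - \frac{39}{63} = \left(-39\right) \frac{1}{63} = - \frac{13}{21} \approx -0.61905$)
$v \left(l 4 \left(-3\right) - 5\right) = - \frac{13 \left(9 \cdot 4 \left(-3\right) - 5\right)}{21} = - \frac{13 \left(36 \left(-3\right) - 5\right)}{21} = - \frac{13 \left(-108 - 5\right)}{21} = \left(- \frac{13}{21}\right) \left(-113\right) = \frac{1469}{21}$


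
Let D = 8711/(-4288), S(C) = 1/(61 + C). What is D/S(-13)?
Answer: -26133/268 ≈ -97.511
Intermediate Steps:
D = -8711/4288 (D = 8711*(-1/4288) = -8711/4288 ≈ -2.0315)
D/S(-13) = -8711/(4288*(1/(61 - 13))) = -8711/(4288*(1/48)) = -8711/(4288*1/48) = -8711/4288*48 = -26133/268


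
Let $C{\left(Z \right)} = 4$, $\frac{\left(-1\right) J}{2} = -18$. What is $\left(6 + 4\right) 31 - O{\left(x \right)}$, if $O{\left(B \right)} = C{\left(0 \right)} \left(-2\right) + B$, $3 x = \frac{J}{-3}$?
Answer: $322$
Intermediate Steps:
$J = 36$ ($J = \left(-2\right) \left(-18\right) = 36$)
$x = -4$ ($x = \frac{36 \frac{1}{-3}}{3} = \frac{36 \left(- \frac{1}{3}\right)}{3} = \frac{1}{3} \left(-12\right) = -4$)
$O{\left(B \right)} = -8 + B$ ($O{\left(B \right)} = 4 \left(-2\right) + B = -8 + B$)
$\left(6 + 4\right) 31 - O{\left(x \right)} = \left(6 + 4\right) 31 - \left(-8 - 4\right) = 10 \cdot 31 - -12 = 310 + 12 = 322$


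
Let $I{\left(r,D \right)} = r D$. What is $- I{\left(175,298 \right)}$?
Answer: $-52150$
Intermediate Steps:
$I{\left(r,D \right)} = D r$
$- I{\left(175,298 \right)} = - 298 \cdot 175 = \left(-1\right) 52150 = -52150$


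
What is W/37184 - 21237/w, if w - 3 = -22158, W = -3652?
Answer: 101659/118160 ≈ 0.86035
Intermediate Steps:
w = -22155 (w = 3 - 22158 = -22155)
W/37184 - 21237/w = -3652/37184 - 21237/(-22155) = -3652*1/37184 - 21237*(-1/22155) = -11/112 + 7079/7385 = 101659/118160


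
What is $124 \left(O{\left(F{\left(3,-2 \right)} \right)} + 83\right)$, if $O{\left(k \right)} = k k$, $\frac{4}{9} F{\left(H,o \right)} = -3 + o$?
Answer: $\frac{103943}{4} \approx 25986.0$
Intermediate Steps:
$F{\left(H,o \right)} = - \frac{27}{4} + \frac{9 o}{4}$ ($F{\left(H,o \right)} = \frac{9 \left(-3 + o\right)}{4} = - \frac{27}{4} + \frac{9 o}{4}$)
$O{\left(k \right)} = k^{2}$
$124 \left(O{\left(F{\left(3,-2 \right)} \right)} + 83\right) = 124 \left(\left(- \frac{27}{4} + \frac{9}{4} \left(-2\right)\right)^{2} + 83\right) = 124 \left(\left(- \frac{27}{4} - \frac{9}{2}\right)^{2} + 83\right) = 124 \left(\left(- \frac{45}{4}\right)^{2} + 83\right) = 124 \left(\frac{2025}{16} + 83\right) = 124 \cdot \frac{3353}{16} = \frac{103943}{4}$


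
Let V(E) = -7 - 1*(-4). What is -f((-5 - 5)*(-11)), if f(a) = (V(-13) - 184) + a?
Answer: 77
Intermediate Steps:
V(E) = -3 (V(E) = -7 + 4 = -3)
f(a) = -187 + a (f(a) = (-3 - 184) + a = -187 + a)
-f((-5 - 5)*(-11)) = -(-187 + (-5 - 5)*(-11)) = -(-187 - 10*(-11)) = -(-187 + 110) = -1*(-77) = 77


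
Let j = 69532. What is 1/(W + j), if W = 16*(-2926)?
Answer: 1/22716 ≈ 4.4022e-5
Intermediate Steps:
W = -46816
1/(W + j) = 1/(-46816 + 69532) = 1/22716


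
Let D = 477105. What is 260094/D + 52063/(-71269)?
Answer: -190996313/1030387765 ≈ -0.18536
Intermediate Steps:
260094/D + 52063/(-71269) = 260094/477105 + 52063/(-71269) = 260094*(1/477105) + 52063*(-1/71269) = 86698/159035 - 4733/6479 = -190996313/1030387765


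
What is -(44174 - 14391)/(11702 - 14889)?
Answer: 29783/3187 ≈ 9.3452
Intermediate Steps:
-(44174 - 14391)/(11702 - 14889) = -29783/(-3187) = -29783*(-1)/3187 = -1*(-29783/3187) = 29783/3187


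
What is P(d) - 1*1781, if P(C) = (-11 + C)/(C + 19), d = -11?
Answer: -7135/4 ≈ -1783.8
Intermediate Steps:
P(C) = (-11 + C)/(19 + C)
P(d) - 1*1781 = (-11 - 11)/(19 - 11) - 1*1781 = -22/8 - 1781 = (1/8)*(-22) - 1781 = -11/4 - 1781 = -7135/4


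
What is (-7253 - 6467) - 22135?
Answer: -35855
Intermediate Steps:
(-7253 - 6467) - 22135 = -13720 - 22135 = -35855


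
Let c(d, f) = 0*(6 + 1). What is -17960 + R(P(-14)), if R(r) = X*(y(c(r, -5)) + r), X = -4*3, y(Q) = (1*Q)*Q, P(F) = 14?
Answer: -18128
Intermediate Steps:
c(d, f) = 0 (c(d, f) = 0*7 = 0)
y(Q) = Q**2 (y(Q) = Q*Q = Q**2)
X = -12
R(r) = -12*r (R(r) = -12*(0**2 + r) = -12*(0 + r) = -12*r)
-17960 + R(P(-14)) = -17960 - 12*14 = -17960 - 168 = -18128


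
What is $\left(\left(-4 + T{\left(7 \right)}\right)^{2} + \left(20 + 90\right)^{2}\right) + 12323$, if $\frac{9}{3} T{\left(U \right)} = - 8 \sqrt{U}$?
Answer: $\frac{220399}{9} + \frac{64 \sqrt{7}}{3} \approx 24545.0$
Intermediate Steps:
$T{\left(U \right)} = - \frac{8 \sqrt{U}}{3}$ ($T{\left(U \right)} = \frac{\left(-8\right) \sqrt{U}}{3} = - \frac{8 \sqrt{U}}{3}$)
$\left(\left(-4 + T{\left(7 \right)}\right)^{2} + \left(20 + 90\right)^{2}\right) + 12323 = \left(\left(-4 - \frac{8 \sqrt{7}}{3}\right)^{2} + \left(20 + 90\right)^{2}\right) + 12323 = \left(\left(-4 - \frac{8 \sqrt{7}}{3}\right)^{2} + 110^{2}\right) + 12323 = \left(\left(-4 - \frac{8 \sqrt{7}}{3}\right)^{2} + 12100\right) + 12323 = \left(12100 + \left(-4 - \frac{8 \sqrt{7}}{3}\right)^{2}\right) + 12323 = 24423 + \left(-4 - \frac{8 \sqrt{7}}{3}\right)^{2}$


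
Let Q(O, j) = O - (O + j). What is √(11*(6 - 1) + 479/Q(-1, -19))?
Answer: 2*√7239/19 ≈ 8.9560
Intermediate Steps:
Q(O, j) = -j (Q(O, j) = O + (-O - j) = -j)
√(11*(6 - 1) + 479/Q(-1, -19)) = √(11*(6 - 1) + 479/((-1*(-19)))) = √(11*5 + 479/19) = √(55 + 479*(1/19)) = √(55 + 479/19) = √(1524/19) = 2*√7239/19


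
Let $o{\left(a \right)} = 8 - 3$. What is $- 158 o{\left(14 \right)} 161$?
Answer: $-127190$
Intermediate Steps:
$o{\left(a \right)} = 5$
$- 158 o{\left(14 \right)} 161 = \left(-158\right) 5 \cdot 161 = \left(-790\right) 161 = -127190$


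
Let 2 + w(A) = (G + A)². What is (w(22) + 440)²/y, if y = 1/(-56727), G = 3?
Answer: -64099751463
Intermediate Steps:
y = -1/56727 ≈ -1.7628e-5
w(A) = -2 + (3 + A)²
(w(22) + 440)²/y = ((-2 + (3 + 22)²) + 440)²/(-1/56727) = ((-2 + 25²) + 440)²*(-56727) = ((-2 + 625) + 440)²*(-56727) = (623 + 440)²*(-56727) = 1063²*(-56727) = 1129969*(-56727) = -64099751463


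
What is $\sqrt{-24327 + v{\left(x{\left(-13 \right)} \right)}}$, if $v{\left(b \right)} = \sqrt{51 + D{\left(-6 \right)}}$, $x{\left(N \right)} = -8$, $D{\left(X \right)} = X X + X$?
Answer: $3 i \sqrt{2702} \approx 155.94 i$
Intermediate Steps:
$D{\left(X \right)} = X + X^{2}$ ($D{\left(X \right)} = X^{2} + X = X + X^{2}$)
$v{\left(b \right)} = 9$ ($v{\left(b \right)} = \sqrt{51 - 6 \left(1 - 6\right)} = \sqrt{51 - -30} = \sqrt{51 + 30} = \sqrt{81} = 9$)
$\sqrt{-24327 + v{\left(x{\left(-13 \right)} \right)}} = \sqrt{-24327 + 9} = \sqrt{-24318} = 3 i \sqrt{2702}$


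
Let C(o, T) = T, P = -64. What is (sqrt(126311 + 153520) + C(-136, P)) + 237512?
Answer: 237448 + sqrt(279831) ≈ 2.3798e+5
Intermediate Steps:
(sqrt(126311 + 153520) + C(-136, P)) + 237512 = (sqrt(126311 + 153520) - 64) + 237512 = (sqrt(279831) - 64) + 237512 = (-64 + sqrt(279831)) + 237512 = 237448 + sqrt(279831)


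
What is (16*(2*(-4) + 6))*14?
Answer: -448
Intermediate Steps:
(16*(2*(-4) + 6))*14 = (16*(-8 + 6))*14 = (16*(-2))*14 = -32*14 = -448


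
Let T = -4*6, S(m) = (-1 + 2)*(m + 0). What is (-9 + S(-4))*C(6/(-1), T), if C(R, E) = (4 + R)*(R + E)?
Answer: -780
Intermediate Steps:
S(m) = m (S(m) = 1*m = m)
T = -24
C(R, E) = (4 + R)*(E + R)
(-9 + S(-4))*C(6/(-1), T) = (-9 - 4)*((6/(-1))**2 + 4*(-24) + 4*(6/(-1)) - 144/(-1)) = -13*((6*(-1))**2 - 96 + 4*(6*(-1)) - 144*(-1)) = -13*((-6)**2 - 96 + 4*(-6) - 24*(-6)) = -13*(36 - 96 - 24 + 144) = -13*60 = -780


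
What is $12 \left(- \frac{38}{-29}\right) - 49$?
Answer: $- \frac{965}{29} \approx -33.276$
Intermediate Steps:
$12 \left(- \frac{38}{-29}\right) - 49 = 12 \left(\left(-38\right) \left(- \frac{1}{29}\right)\right) - 49 = 12 \cdot \frac{38}{29} - 49 = \frac{456}{29} - 49 = - \frac{965}{29}$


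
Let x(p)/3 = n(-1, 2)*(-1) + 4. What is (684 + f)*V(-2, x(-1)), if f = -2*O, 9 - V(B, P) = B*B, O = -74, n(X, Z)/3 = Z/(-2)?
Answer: 4160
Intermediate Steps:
n(X, Z) = -3*Z/2 (n(X, Z) = 3*(Z/(-2)) = 3*(Z*(-½)) = 3*(-Z/2) = -3*Z/2)
x(p) = 21 (x(p) = 3*(-3/2*2*(-1) + 4) = 3*(-3*(-1) + 4) = 3*(3 + 4) = 3*7 = 21)
V(B, P) = 9 - B² (V(B, P) = 9 - B*B = 9 - B²)
f = 148 (f = -2*(-74) = 148)
(684 + f)*V(-2, x(-1)) = (684 + 148)*(9 - 1*(-2)²) = 832*(9 - 1*4) = 832*(9 - 4) = 832*5 = 4160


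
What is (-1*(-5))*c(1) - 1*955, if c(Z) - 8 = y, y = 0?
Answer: -915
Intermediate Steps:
c(Z) = 8 (c(Z) = 8 + 0 = 8)
(-1*(-5))*c(1) - 1*955 = -1*(-5)*8 - 1*955 = 5*8 - 955 = 40 - 955 = -915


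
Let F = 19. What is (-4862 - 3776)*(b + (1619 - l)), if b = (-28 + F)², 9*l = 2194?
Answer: -113209628/9 ≈ -1.2579e+7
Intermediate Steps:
l = 2194/9 (l = (⅑)*2194 = 2194/9 ≈ 243.78)
b = 81 (b = (-28 + 19)² = (-9)² = 81)
(-4862 - 3776)*(b + (1619 - l)) = (-4862 - 3776)*(81 + (1619 - 1*2194/9)) = -8638*(81 + (1619 - 2194/9)) = -8638*(81 + 12377/9) = -8638*13106/9 = -113209628/9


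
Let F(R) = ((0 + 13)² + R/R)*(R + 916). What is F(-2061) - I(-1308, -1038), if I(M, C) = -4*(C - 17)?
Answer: -198870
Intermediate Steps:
I(M, C) = 68 - 4*C (I(M, C) = -4*(-17 + C) = 68 - 4*C)
F(R) = 155720 + 170*R (F(R) = (13² + 1)*(916 + R) = (169 + 1)*(916 + R) = 170*(916 + R) = 155720 + 170*R)
F(-2061) - I(-1308, -1038) = (155720 + 170*(-2061)) - (68 - 4*(-1038)) = (155720 - 350370) - (68 + 4152) = -194650 - 1*4220 = -194650 - 4220 = -198870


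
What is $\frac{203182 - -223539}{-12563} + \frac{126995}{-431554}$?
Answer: $- \frac{185748592619}{5421612902} \approx -34.261$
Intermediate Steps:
$\frac{203182 - -223539}{-12563} + \frac{126995}{-431554} = \left(203182 + 223539\right) \left(- \frac{1}{12563}\right) + 126995 \left(- \frac{1}{431554}\right) = 426721 \left(- \frac{1}{12563}\right) - \frac{126995}{431554} = - \frac{426721}{12563} - \frac{126995}{431554} = - \frac{185748592619}{5421612902}$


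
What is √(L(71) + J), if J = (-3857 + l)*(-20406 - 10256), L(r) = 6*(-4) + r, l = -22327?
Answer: √802853855 ≈ 28335.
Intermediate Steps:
L(r) = -24 + r
J = 802853808 (J = (-3857 - 22327)*(-20406 - 10256) = -26184*(-30662) = 802853808)
√(L(71) + J) = √((-24 + 71) + 802853808) = √(47 + 802853808) = √802853855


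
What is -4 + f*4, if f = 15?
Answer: 56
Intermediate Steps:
-4 + f*4 = -4 + 15*4 = -4 + 60 = 56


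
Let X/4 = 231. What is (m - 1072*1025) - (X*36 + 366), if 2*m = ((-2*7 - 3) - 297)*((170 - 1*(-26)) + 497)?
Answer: -1241231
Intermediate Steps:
X = 924 (X = 4*231 = 924)
m = -108801 (m = (((-2*7 - 3) - 297)*((170 - 1*(-26)) + 497))/2 = (((-14 - 3) - 297)*((170 + 26) + 497))/2 = ((-17 - 297)*(196 + 497))/2 = (-314*693)/2 = (½)*(-217602) = -108801)
(m - 1072*1025) - (X*36 + 366) = (-108801 - 1072*1025) - (924*36 + 366) = (-108801 - 1098800) - (33264 + 366) = -1207601 - 1*33630 = -1207601 - 33630 = -1241231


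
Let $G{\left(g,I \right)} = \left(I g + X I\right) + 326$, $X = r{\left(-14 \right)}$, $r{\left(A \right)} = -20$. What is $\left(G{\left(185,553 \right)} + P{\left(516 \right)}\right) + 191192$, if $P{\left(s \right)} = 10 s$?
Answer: $287923$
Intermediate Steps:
$X = -20$
$G{\left(g,I \right)} = 326 - 20 I + I g$ ($G{\left(g,I \right)} = \left(I g - 20 I\right) + 326 = \left(- 20 I + I g\right) + 326 = 326 - 20 I + I g$)
$\left(G{\left(185,553 \right)} + P{\left(516 \right)}\right) + 191192 = \left(\left(326 - 11060 + 553 \cdot 185\right) + 10 \cdot 516\right) + 191192 = \left(\left(326 - 11060 + 102305\right) + 5160\right) + 191192 = \left(91571 + 5160\right) + 191192 = 96731 + 191192 = 287923$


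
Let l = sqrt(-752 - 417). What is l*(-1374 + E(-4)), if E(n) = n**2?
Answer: -1358*I*sqrt(1169) ≈ -46431.0*I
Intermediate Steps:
l = I*sqrt(1169) (l = sqrt(-1169) = I*sqrt(1169) ≈ 34.191*I)
l*(-1374 + E(-4)) = (I*sqrt(1169))*(-1374 + (-4)**2) = (I*sqrt(1169))*(-1374 + 16) = (I*sqrt(1169))*(-1358) = -1358*I*sqrt(1169)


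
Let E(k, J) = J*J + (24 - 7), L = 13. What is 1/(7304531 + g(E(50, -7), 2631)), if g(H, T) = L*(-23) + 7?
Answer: 1/7304239 ≈ 1.3691e-7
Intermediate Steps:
E(k, J) = 17 + J**2 (E(k, J) = J**2 + 17 = 17 + J**2)
g(H, T) = -292 (g(H, T) = 13*(-23) + 7 = -299 + 7 = -292)
1/(7304531 + g(E(50, -7), 2631)) = 1/(7304531 - 292) = 1/7304239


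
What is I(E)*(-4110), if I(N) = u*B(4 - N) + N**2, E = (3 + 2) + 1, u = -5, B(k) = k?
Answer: -189060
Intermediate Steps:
E = 6 (E = 5 + 1 = 6)
I(N) = -20 + N**2 + 5*N (I(N) = -5*(4 - N) + N**2 = (-20 + 5*N) + N**2 = -20 + N**2 + 5*N)
I(E)*(-4110) = (-20 + 6**2 + 5*6)*(-4110) = (-20 + 36 + 30)*(-4110) = 46*(-4110) = -189060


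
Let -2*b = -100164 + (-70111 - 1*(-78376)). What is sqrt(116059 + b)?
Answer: sqrt(648034)/2 ≈ 402.50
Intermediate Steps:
b = 91899/2 (b = -(-100164 + (-70111 - 1*(-78376)))/2 = -(-100164 + (-70111 + 78376))/2 = -(-100164 + 8265)/2 = -1/2*(-91899) = 91899/2 ≈ 45950.)
sqrt(116059 + b) = sqrt(116059 + 91899/2) = sqrt(324017/2) = sqrt(648034)/2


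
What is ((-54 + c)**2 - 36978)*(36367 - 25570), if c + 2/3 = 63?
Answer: -1195505023/3 ≈ -3.9850e+8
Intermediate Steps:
c = 187/3 (c = -2/3 + 63 = 187/3 ≈ 62.333)
((-54 + c)**2 - 36978)*(36367 - 25570) = ((-54 + 187/3)**2 - 36978)*(36367 - 25570) = ((25/3)**2 - 36978)*10797 = (625/9 - 36978)*10797 = -332177/9*10797 = -1195505023/3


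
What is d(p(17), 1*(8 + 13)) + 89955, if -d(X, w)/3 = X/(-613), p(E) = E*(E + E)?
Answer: 55144149/613 ≈ 89958.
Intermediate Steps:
p(E) = 2*E² (p(E) = E*(2*E) = 2*E²)
d(X, w) = 3*X/613 (d(X, w) = -3*X/(-613) = -3*X*(-1)/613 = -(-3)*X/613 = 3*X/613)
d(p(17), 1*(8 + 13)) + 89955 = 3*(2*17²)/613 + 89955 = 3*(2*289)/613 + 89955 = (3/613)*578 + 89955 = 1734/613 + 89955 = 55144149/613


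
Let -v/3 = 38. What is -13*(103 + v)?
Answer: 143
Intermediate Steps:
v = -114 (v = -3*38 = -114)
-13*(103 + v) = -13*(103 - 114) = -13*(-11) = 143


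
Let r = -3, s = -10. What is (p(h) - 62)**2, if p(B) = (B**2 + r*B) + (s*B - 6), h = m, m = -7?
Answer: 5184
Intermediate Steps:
h = -7
p(B) = -6 + B**2 - 13*B (p(B) = (B**2 - 3*B) + (-10*B - 6) = (B**2 - 3*B) + (-6 - 10*B) = -6 + B**2 - 13*B)
(p(h) - 62)**2 = ((-6 + (-7)**2 - 13*(-7)) - 62)**2 = ((-6 + 49 + 91) - 62)**2 = (134 - 62)**2 = 72**2 = 5184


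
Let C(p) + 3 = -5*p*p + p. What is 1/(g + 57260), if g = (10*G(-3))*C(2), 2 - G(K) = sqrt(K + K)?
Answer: 29/1648495 - 3*I*sqrt(6)/46157860 ≈ 1.7592e-5 - 1.592e-7*I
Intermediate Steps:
G(K) = 2 - sqrt(2)*sqrt(K) (G(K) = 2 - sqrt(K + K) = 2 - sqrt(2*K) = 2 - sqrt(2)*sqrt(K))
C(p) = -3 + p - 5*p**2 (C(p) = -3 + (-5*p*p + p) = -3 + (-5*p**2 + p) = -3 + (p - 5*p**2) = -3 + p - 5*p**2)
g = -420 + 210*I*sqrt(6) (g = (10*(2 - sqrt(2)*sqrt(-3)))*(-3 + 2 - 5*2**2) = (10*(2 - sqrt(2)*I*sqrt(3)))*(-3 + 2 - 5*4) = (10*(2 - I*sqrt(6)))*(-3 + 2 - 20) = (20 - 10*I*sqrt(6))*(-21) = -420 + 210*I*sqrt(6) ≈ -420.0 + 514.39*I)
1/(g + 57260) = 1/((-420 + 210*I*sqrt(6)) + 57260) = 1/(56840 + 210*I*sqrt(6))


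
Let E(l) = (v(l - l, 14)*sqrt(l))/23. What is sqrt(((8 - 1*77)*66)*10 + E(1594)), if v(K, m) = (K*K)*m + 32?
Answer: 2*sqrt(-6022665 + 184*sqrt(1594))/23 ≈ 213.27*I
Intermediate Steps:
v(K, m) = 32 + m*K**2 (v(K, m) = K**2*m + 32 = m*K**2 + 32 = 32 + m*K**2)
E(l) = 32*sqrt(l)/23 (E(l) = ((32 + 14*(l - l)**2)*sqrt(l))/23 = ((32 + 14*0**2)*sqrt(l))*(1/23) = ((32 + 14*0)*sqrt(l))*(1/23) = ((32 + 0)*sqrt(l))*(1/23) = (32*sqrt(l))*(1/23) = 32*sqrt(l)/23)
sqrt(((8 - 1*77)*66)*10 + E(1594)) = sqrt(((8 - 1*77)*66)*10 + 32*sqrt(1594)/23) = sqrt(((8 - 77)*66)*10 + 32*sqrt(1594)/23) = sqrt(-69*66*10 + 32*sqrt(1594)/23) = sqrt(-4554*10 + 32*sqrt(1594)/23) = sqrt(-45540 + 32*sqrt(1594)/23)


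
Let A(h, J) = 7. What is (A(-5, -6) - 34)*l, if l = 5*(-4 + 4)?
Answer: 0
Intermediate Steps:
l = 0 (l = 5*0 = 0)
(A(-5, -6) - 34)*l = (7 - 34)*0 = -27*0 = 0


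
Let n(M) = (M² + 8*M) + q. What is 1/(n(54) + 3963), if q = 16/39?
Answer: 39/285145 ≈ 0.00013677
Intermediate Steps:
q = 16/39 (q = 16*(1/39) = 16/39 ≈ 0.41026)
n(M) = 16/39 + M² + 8*M (n(M) = (M² + 8*M) + 16/39 = 16/39 + M² + 8*M)
1/(n(54) + 3963) = 1/((16/39 + 54² + 8*54) + 3963) = 1/((16/39 + 2916 + 432) + 3963) = 1/(130588/39 + 3963) = 1/(285145/39) = 39/285145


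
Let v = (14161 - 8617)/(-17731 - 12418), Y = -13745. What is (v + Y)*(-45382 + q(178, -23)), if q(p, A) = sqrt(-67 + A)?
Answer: 2686637408674/4307 - 177601521*I*sqrt(10)/4307 ≈ 6.2378e+8 - 1.304e+5*I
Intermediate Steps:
v = -792/4307 (v = 5544/(-30149) = 5544*(-1/30149) = -792/4307 ≈ -0.18389)
(v + Y)*(-45382 + q(178, -23)) = (-792/4307 - 13745)*(-45382 + sqrt(-67 - 23)) = -59200507*(-45382 + sqrt(-90))/4307 = -59200507*(-45382 + 3*I*sqrt(10))/4307 = 2686637408674/4307 - 177601521*I*sqrt(10)/4307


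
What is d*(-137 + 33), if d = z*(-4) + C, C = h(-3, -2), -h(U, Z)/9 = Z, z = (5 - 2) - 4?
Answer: -2288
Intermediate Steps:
z = -1 (z = 3 - 4 = -1)
h(U, Z) = -9*Z
C = 18 (C = -9*(-2) = 18)
d = 22 (d = -1*(-4) + 18 = 4 + 18 = 22)
d*(-137 + 33) = 22*(-137 + 33) = 22*(-104) = -2288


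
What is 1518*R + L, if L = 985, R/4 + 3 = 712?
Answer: 4306033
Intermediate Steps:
R = 2836 (R = -12 + 4*712 = -12 + 2848 = 2836)
1518*R + L = 1518*2836 + 985 = 4305048 + 985 = 4306033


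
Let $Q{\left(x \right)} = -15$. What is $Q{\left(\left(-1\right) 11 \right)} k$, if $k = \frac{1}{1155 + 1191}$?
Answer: $- \frac{5}{782} \approx -0.0063939$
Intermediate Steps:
$k = \frac{1}{2346} \approx 0.00042626$
$Q{\left(\left(-1\right) 11 \right)} k = \left(-15\right) \frac{1}{2346} = - \frac{5}{782}$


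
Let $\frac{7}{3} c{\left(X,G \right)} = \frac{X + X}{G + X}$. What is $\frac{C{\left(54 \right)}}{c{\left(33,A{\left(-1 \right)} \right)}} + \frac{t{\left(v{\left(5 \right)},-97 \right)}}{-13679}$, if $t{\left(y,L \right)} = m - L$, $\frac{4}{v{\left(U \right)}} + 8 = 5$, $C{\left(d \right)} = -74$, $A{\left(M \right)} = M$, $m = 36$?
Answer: $- \frac{113384719}{1354221} \approx -83.727$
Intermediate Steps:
$v{\left(U \right)} = - \frac{4}{3}$ ($v{\left(U \right)} = \frac{4}{-8 + 5} = \frac{4}{-3} = 4 \left(- \frac{1}{3}\right) = - \frac{4}{3}$)
$t{\left(y,L \right)} = 36 - L$
$c{\left(X,G \right)} = \frac{6 X}{7 \left(G + X\right)}$ ($c{\left(X,G \right)} = \frac{3 \frac{X + X}{G + X}}{7} = \frac{3 \frac{2 X}{G + X}}{7} = \frac{6 X}{7 \left(G + X\right)}$)
$\frac{C{\left(54 \right)}}{c{\left(33,A{\left(-1 \right)} \right)}} + \frac{t{\left(v{\left(5 \right)},-97 \right)}}{-13679} = - \frac{74}{\frac{6}{7} \cdot 33 \frac{1}{-1 + 33}} + \frac{36 - -97}{-13679} = - \frac{74}{\frac{6}{7} \cdot 33 \cdot \frac{1}{32}} + \left(36 + 97\right) \left(- \frac{1}{13679}\right) = - \frac{74}{\frac{6}{7} \cdot 33 \cdot \frac{1}{32}} + 133 \left(- \frac{1}{13679}\right) = - \frac{74}{\frac{99}{112}} - \frac{133}{13679} = \left(-74\right) \frac{112}{99} - \frac{133}{13679} = - \frac{8288}{99} - \frac{133}{13679} = - \frac{113384719}{1354221}$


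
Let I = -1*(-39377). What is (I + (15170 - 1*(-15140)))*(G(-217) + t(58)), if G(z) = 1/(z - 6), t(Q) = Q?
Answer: 901261971/223 ≈ 4.0415e+6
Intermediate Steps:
G(z) = 1/(-6 + z)
I = 39377
(I + (15170 - 1*(-15140)))*(G(-217) + t(58)) = (39377 + (15170 - 1*(-15140)))*(1/(-6 - 217) + 58) = (39377 + (15170 + 15140))*(1/(-223) + 58) = (39377 + 30310)*(-1/223 + 58) = 69687*(12933/223) = 901261971/223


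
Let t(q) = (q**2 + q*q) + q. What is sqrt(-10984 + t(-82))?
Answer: sqrt(2382) ≈ 48.806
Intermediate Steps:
t(q) = q + 2*q**2 (t(q) = (q**2 + q**2) + q = 2*q**2 + q = q + 2*q**2)
sqrt(-10984 + t(-82)) = sqrt(-10984 - 82*(1 + 2*(-82))) = sqrt(-10984 - 82*(1 - 164)) = sqrt(-10984 - 82*(-163)) = sqrt(-10984 + 13366) = sqrt(2382)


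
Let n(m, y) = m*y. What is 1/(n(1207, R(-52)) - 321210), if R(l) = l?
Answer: -1/383974 ≈ -2.6043e-6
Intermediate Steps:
1/(n(1207, R(-52)) - 321210) = 1/(1207*(-52) - 321210) = 1/(-62764 - 321210) = 1/(-383974) = -1/383974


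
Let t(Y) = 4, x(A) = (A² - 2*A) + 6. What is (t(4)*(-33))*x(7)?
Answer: -5412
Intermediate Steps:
x(A) = 6 + A² - 2*A
(t(4)*(-33))*x(7) = (4*(-33))*(6 + 7² - 2*7) = -132*(6 + 49 - 14) = -132*41 = -5412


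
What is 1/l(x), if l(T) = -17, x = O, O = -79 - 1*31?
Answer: -1/17 ≈ -0.058824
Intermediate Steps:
O = -110 (O = -79 - 31 = -110)
x = -110
1/l(x) = 1/(-17) = -1/17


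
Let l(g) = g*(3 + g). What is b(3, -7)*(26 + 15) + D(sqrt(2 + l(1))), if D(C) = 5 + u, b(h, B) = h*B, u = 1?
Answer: -855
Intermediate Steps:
b(h, B) = B*h
D(C) = 6 (D(C) = 5 + 1 = 6)
b(3, -7)*(26 + 15) + D(sqrt(2 + l(1))) = (-7*3)*(26 + 15) + 6 = -21*41 + 6 = -861 + 6 = -855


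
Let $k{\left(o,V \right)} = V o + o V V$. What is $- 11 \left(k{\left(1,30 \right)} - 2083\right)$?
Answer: $12683$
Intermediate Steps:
$k{\left(o,V \right)} = V o + o V^{2}$ ($k{\left(o,V \right)} = V o + V o V = V o + o V^{2}$)
$- 11 \left(k{\left(1,30 \right)} - 2083\right) = - 11 \left(30 \cdot 1 \left(1 + 30\right) - 2083\right) = - 11 \left(30 \cdot 1 \cdot 31 - 2083\right) = - 11 \left(930 - 2083\right) = \left(-11\right) \left(-1153\right) = 12683$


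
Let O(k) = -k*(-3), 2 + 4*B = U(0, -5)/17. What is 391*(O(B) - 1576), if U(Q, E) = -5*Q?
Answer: -1233605/2 ≈ -6.1680e+5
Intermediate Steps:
B = -½ (B = -½ + (-5*0/17)/4 = -½ + (0*(1/17))/4 = -½ + (¼)*0 = -½ + 0 = -½ ≈ -0.50000)
O(k) = 3*k
391*(O(B) - 1576) = 391*(3*(-½) - 1576) = 391*(-3/2 - 1576) = 391*(-3155/2) = -1233605/2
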